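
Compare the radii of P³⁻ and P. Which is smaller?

Forming P³⁻ adds 3 electrons to P. More electron–electron repulsion in the same shell, with unchanged nuclear charge, lets the cloud expand.
An anion is larger than its parent atom: P³⁻ > P.

P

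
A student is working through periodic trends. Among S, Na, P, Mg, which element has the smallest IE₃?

P

IE_3 is the cost of taking one more electron from the +2 cation: S²⁺ still has 4 valence electrons; Na²⁺ is already 1 electron into the core; P²⁺ still has 3 valence electrons; Mg²⁺ is the bare [Ne] core.
Core electrons are held far more tightly than valence electrons, so Na and Mg top the IE_3 order.
Valence configurations: S²⁺ [Ne]3s²3p², P²⁺ [Ne]3s²3p¹.
Approximate IE_3 values (kJ/mol): S 3357, Na 6910, P 2914, Mg 7733.
Overall IE_3 order: P < S < Na < Mg.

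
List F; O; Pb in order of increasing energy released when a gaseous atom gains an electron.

O is in period 2, group 16; F is in period 2, group 17; Pb is in period 6, group 14.
EA tends to increase across a period and decrease down a group, though the pattern is less regular than for IE or radius.
Here both period and group differ, so the two effects have to be weighed against each other.
O > Pb: both effects reinforce here, so O is clearly the higher of the two.
F > O: both are in period 2; the period trend gives F the larger value.
Approximate values (kJ/mol): O 141, F 328, Pb 35.
So from lowest to highest: Pb < O < F.

Pb, O, F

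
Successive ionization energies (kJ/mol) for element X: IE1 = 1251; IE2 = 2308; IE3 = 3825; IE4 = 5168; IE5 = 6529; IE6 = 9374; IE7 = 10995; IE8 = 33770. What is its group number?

Group 17

Look for the largest jump between consecutive ionization energies: IE8/IE7 ≈ 3.1, far larger than any earlier ratio.
That jump marks the point where a core electron is being removed. So the atom has 7 valence electrons.
A main-group element with 7 valence electrons is in group 17.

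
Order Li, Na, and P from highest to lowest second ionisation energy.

Li > Na > P

The second ionization energy removes an electron from the +1 ion. For each element: Li⁺ is the bare [He] core; Na⁺ is the bare [Ne] core; P⁺ still has 4 valence electrons.
Breaking into a closed-shell core is much more expensive than removing a leftover valence electron — Na and Li have the largest IE_2 here.
Tabulated IE_2 (kJ/mol): Li 7298, Na 4562, P 1907.
Overall IE_2 order: P < Na < Li.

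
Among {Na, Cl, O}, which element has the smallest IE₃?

Cl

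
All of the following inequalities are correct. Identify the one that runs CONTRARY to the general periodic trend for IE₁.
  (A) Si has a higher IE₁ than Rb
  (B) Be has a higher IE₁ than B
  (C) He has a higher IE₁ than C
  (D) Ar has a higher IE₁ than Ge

The general trend: IE₁ increases across a period and decreases down a group.
(A) Si (period 3, group 14) vs Rb (period 5, group 1): the stated order agrees with the simple trend.
(B) Be (period 2, group 2) vs B (period 2, group 13): the stated order contradicts the simple trend.
(C) He (period 1, group 18) vs C (period 2, group 14): the stated order agrees with the simple trend.
(D) Ar (period 3, group 18) vs Ge (period 4, group 14): the stated order agrees with the simple trend.
The exception is (B): removing B's lone 2p electron is easier than breaking Be's filled 2s².

(B)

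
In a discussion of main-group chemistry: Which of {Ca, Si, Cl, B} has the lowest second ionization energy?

IE_2 is the cost of taking one more electron from the +1 cation: Ca⁺ still has 1 valence electron; Si⁺ still has 3 valence electrons; Cl⁺ still has 6 valence electrons; B⁺ still has 2 valence electrons.
All are still removing valence electrons, so compare the +1 ions as you would atoms: IE_2 generally rises across a period (higher Z_eff) and falls down a group (larger shell), subject to the usual subshell exceptions.
Valence configurations: Ca⁺ [Ar]4s¹, Si⁺ [Ne]3s²3p¹, Cl⁺ [Ne]3s²3p⁴, B⁺ [He]2s².
The numbers (kJ/mol): Ca 1145, Si 1577, Cl 2298, B 2427.
Overall IE_2 order: Ca < Si < Cl < B.

Ca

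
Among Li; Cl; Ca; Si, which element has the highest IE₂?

Li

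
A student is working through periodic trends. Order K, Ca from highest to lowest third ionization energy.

Ca > K

After 2 electrons have been removed, what remains? K²⁺ is already 1 electron into the core; Ca²⁺ is the bare [Ar] core.
All of these are removing an electron from a noble-gas core or deeper; the smaller core (lower principal quantum number) is held far more tightly, and within a period the higher nuclear charge binds the same core more tightly.
The numbers (kJ/mol): K 4420, Ca 4912.
Overall IE_3 order: K < Ca.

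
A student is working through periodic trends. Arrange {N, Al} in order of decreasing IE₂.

IE_2 is the cost of taking one more electron from the +1 cation: N⁺ still has 4 valence electrons; Al⁺ still has 2 valence electrons.
All are still removing valence electrons, so compare the +1 ions as you would atoms: IE_2 generally rises across a period (higher Z_eff) and falls down a group (larger shell), subject to the usual subshell exceptions.
Valence configurations: N⁺ [He]2s²2p², Al⁺ [Ne]3s².
The numbers (kJ/mol): N 2856, Al 1817.
Overall IE_2 order: Al < N.

N > Al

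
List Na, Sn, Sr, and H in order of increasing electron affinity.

Sr, Na, H, Sn

EA tends to increase across a period and decrease down a group, though the pattern is less regular than for IE or radius.
Neither a single period nor a single group — weigh both effects.
Na > Sr: period and group pull opposite ways; the down-group shift dominates (53 vs 5 kJ/mol).
H > Na: they share group 1; the group trend gives H the larger value.
Sn > H: the two effects oppose for this pair; the across-period effect wins (107 vs 73 kJ/mol).
Approximate values (kJ/mol): H 73, Na 53, Sr 5, Sn 107.
So from lowest to highest: Sr < Na < H < Sn.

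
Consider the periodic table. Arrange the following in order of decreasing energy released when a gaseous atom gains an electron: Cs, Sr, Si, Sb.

Si, Sb, Cs, Sr

Adding an electron releases more energy for atoms nearer the top right (short of the noble gases).
Here both period and group differ, so the two effects have to be weighed against each other.
Cs > Sr: this pair runs against the simple trend — see the exception note.
Sb > Cs: both effects reinforce here, so Sb is clearly the higher of the two.
Si > Sb: period and group pull opposite ways; the down-group shift dominates (134 vs 103 kJ/mol).
Note the exception: Cs has a higher electron affinity than Sr, contrary to the simple trend — adding an electron to Sr (ns²) has to open a new, higher-energy np subshell, which is unfavourable.
For reference (kJ/mol): Si 134, Sr 5, Sb 103, Cs 46.
So from highest to lowest: Si > Sb > Cs > Sr.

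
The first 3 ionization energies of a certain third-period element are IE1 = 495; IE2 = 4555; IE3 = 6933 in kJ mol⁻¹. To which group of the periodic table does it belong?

Group 1

Look for the largest jump between consecutive ionization energies: IE2/IE1 ≈ 9.2, far larger than any earlier ratio.
That jump marks the point where a core electron is being removed. So the atom has 1 valence electron.
A main-group element with 1 valence electron is in group 1.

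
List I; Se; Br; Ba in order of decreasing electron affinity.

Adding an electron releases more energy for atoms nearer the top right (short of the noble gases).
Neither a single period nor a single group — weigh both effects.
Se > Ba: relative to Ba, both the across-period and down-group shifts push Se's electron affinity up.
I > Se: the two effects oppose for this pair; the across-period effect wins (295 vs 195 kJ/mol).
Br > I: Br sits above I in group 17, so the down-group effect alone puts Br higher.
Tabulated electron affinity (kJ/mol): Se 195, Br 325, I 295, Ba 14.
So from highest to lowest: Br > I > Se > Ba.

Br > I > Se > Ba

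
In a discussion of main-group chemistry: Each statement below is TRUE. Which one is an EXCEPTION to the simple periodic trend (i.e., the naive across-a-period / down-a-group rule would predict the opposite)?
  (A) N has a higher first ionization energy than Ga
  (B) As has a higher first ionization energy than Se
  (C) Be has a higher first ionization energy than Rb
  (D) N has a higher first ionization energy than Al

The general trend: first ionization energy increases across a period and decreases down a group.
(A) N (period 2, group 15) vs Ga (period 4, group 13): the stated order agrees with the simple trend.
(B) As (period 4, group 15) vs Se (period 4, group 16): the stated order contradicts the simple trend.
(C) Be (period 2, group 2) vs Rb (period 5, group 1): the stated order agrees with the simple trend.
(D) N (period 2, group 15) vs Al (period 3, group 13): the stated order agrees with the simple trend.
The exception is (B): Se (4p⁴) ionizes more easily than half-filled As (4p³).

(B)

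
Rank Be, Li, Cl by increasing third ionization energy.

Cl < Li < Be

Consider each +2 ion: Be²⁺ is the bare [He] core; Li²⁺ is already 1 electron into the core; Cl²⁺ still has 5 valence electrons.
Core electrons are held far more tightly than valence electrons, so Li and Be top the IE_3 order.
Tabulated IE_3 (kJ/mol): Be 14849, Li 11815, Cl 3822.
Overall IE_3 order: Cl < Li < Be.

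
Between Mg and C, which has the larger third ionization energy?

IE_3 is the cost of taking one more electron from the +2 cation: Mg²⁺ is the bare [Ne] core; C²⁺ still has 2 valence electrons.
Core electrons are held far more tightly than valence electrons, so Mg tops the IE_3 order.
Tabulated IE_3 (kJ/mol): Mg 7733, C 4620.
Putting it together, IE_3: C < Mg.

Mg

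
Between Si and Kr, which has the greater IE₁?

Si is in period 3, group 14; Kr is in period 4, group 18.
First ionization energy rises across a period (greater Z_eff holds electrons more tightly) and falls down a group (valence electrons are farther from the nucleus).
Here both period and group differ, so the two effects have to be weighed against each other.
Kr > Si: the two effects oppose for this pair; the across-period effect wins (1351 vs 786 kJ/mol).
Tabulated first ionization energy (kJ/mol): Si 786, Kr 1351.
So Kr has the greater IE₁ (Kr > Si).

Kr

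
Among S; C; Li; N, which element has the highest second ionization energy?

Li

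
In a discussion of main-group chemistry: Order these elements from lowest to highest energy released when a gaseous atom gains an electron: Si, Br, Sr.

Sr < Si < Br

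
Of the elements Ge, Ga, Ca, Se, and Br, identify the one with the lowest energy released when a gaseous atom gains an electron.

Ca is in period 4, group 2; Ga is in period 4, group 13; Ge is in period 4, group 14; Se is in period 4, group 16; Br is in period 4, group 17.
EA tends to increase across a period and decrease down a group, though the pattern is less regular than for IE or radius.
All lie in period 4, so electron affinity increases left to right.
The lowest energy released when a gaseous atom gains an electron among these belongs to Ca.

Ca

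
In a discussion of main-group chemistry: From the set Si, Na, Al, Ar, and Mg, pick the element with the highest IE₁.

Ar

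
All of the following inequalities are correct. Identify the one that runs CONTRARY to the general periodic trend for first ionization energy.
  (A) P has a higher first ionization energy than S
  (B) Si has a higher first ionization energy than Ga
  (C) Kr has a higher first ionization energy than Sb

(A)

The general trend: first ionization energy increases across a period and decreases down a group.
(A) P (period 3, group 15) vs S (period 3, group 16): the stated order contradicts the simple trend.
(B) Si (period 3, group 14) vs Ga (period 4, group 13): the stated order agrees with the simple trend.
(C) Kr (period 4, group 18) vs Sb (period 5, group 15): the stated order agrees with the simple trend.
The exception is (A): S (3p⁴) ionizes more easily than half-filled P (3p³) because the paired 3p electron in S is pushed out by e⁻–e⁻ repulsion.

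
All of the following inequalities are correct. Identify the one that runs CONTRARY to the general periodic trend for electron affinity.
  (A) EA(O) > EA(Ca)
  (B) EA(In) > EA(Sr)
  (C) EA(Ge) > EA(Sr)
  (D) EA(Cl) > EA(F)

(D)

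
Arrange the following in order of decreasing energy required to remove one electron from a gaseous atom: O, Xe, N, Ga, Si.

N, O, Xe, Si, Ga

First ionization energy rises across a period (greater Z_eff holds electrons more tightly) and falls down a group (valence electrons are farther from the nucleus).
These span different periods and groups, so the two trends combine.
Si > Ga: both effects reinforce here, so Si is clearly the higher of the two.
Xe > Si: period and group pull opposite ways; the across-period shift dominates (1170 vs 786 kJ/mol).
O > Xe: the two effects oppose for this pair; the down-group effect wins (1314 vs 1170 kJ/mol).
N > O: this pair runs against the simple trend — see the exception note.
Note the exception: N has a higher first ionization energy than O, contrary to the simple trend — pairing an electron in O's 2p⁴ costs repulsion energy, so O ionizes more easily than half-filled N (2p³).
Approximate values (kJ/mol): N 1402, O 1314, Si 786, Ga 579, Xe 1170.
So from highest to lowest: N > O > Xe > Si > Ga.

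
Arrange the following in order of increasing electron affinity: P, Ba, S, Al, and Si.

Al is in period 3, group 13; Si is in period 3, group 14; P is in period 3, group 15; S is in period 3, group 16; Ba is in period 6, group 2.
Atoms with high Z_eff and room in the valence shell (especially the halogens) have the most exothermic electron affinities.
These span different periods and groups, so the two trends combine.
Al > Ba: both effects reinforce here, so Al is clearly the higher of the two.
P > Al: P lies to the right of Al in period 3, so the across-period effect alone puts P higher.
Si > P: this pair runs against the simple trend — see the exception note.
S > Si: S lies to the right of Si in period 3, so the across-period effect alone puts S higher.
Note the exception: Si has a higher electron affinity than P, contrary to the simple trend — adding an electron to P's half-filled 3p³ is unfavourable, so Si (3p²) has the more exothermic EA.
Approximate values (kJ/mol): Al 42, Si 134, P 72, S 200, Ba 14.
So from lowest to highest: Ba < Al < P < Si < S.

Ba < Al < P < Si < S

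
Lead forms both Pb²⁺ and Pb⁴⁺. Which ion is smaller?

Pb⁴⁺

Both ions have Z = 82 protons, but Pb⁴⁺ has lost more electrons, so its remaining electrons feel a larger effective nuclear charge per electron and are pulled in more tightly.
Higher positive charge → smaller ion, so Pb²⁺ > Pb⁴⁺.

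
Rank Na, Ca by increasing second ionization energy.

Consider each +1 ion: Na⁺ is the bare [Ne] core; Ca⁺ still has 1 valence electron.
Core electrons are held far more tightly than valence electrons, so Na tops the IE_2 order.
Approximate IE_2 values (kJ/mol): Na 4562, Ca 1145.
So the second ionization energies run Ca < Na.

Ca < Na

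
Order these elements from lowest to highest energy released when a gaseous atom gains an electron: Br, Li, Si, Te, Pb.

Pb < Li < Si < Te < Br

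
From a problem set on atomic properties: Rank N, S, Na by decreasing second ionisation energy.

Na > N > S

After 1 electron has been removed, what remains? N⁺ still has 4 valence electrons; S⁺ still has 5 valence electrons; Na⁺ is the bare [Ne] core.
Core electrons are held far more tightly than valence electrons, so Na tops the IE_2 order.
Valence configurations: N⁺ [He]2s²2p², S⁺ [Ne]3s²3p³.
The numbers (kJ/mol): N 2856, S 2252, Na 4562.
Hence IE_2: S < N < Na.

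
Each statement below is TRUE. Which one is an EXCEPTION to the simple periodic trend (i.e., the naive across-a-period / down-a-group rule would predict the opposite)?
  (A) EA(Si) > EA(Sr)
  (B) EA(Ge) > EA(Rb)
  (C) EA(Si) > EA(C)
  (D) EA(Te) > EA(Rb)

(C)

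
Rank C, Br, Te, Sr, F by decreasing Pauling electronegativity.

C is in period 2, group 14; F is in period 2, group 17; Br is in period 4, group 17; Sr is in period 5, group 2; Te is in period 5, group 16.
Electronegativity increases across a period and decreases down a group, tracking effective nuclear charge and atomic size.
Here both period and group differ, so the two effects have to be weighed against each other.
Te > Sr: both are in period 5; the period trend gives Te the larger value.
C > Te: period and group pull opposite ways; the down-group shift dominates (2.55 vs 2.10).
Br > C: the two effects oppose for this pair; the across-period effect wins (2.96 vs 2.55).
F > Br: they share group 17; the group trend gives F the larger value.
For reference (Pauling): C 2.55, F 3.98, Br 2.96, Sr 0.95, Te 2.10.
So from highest to lowest: F > Br > C > Te > Sr.

F > Br > C > Te > Sr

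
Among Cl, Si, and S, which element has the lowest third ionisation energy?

Si

The third ionization energy removes an electron from the +2 ion. For each element: Cl²⁺ still has 5 valence electrons; Si²⁺ still has 2 valence electrons; S²⁺ still has 4 valence electrons.
All are still removing valence electrons, so compare the +2 ions as you would atoms: IE_3 generally rises across a period (higher Z_eff) and falls down a group (larger shell), subject to the usual subshell exceptions.
Valence configurations: Cl²⁺ [Ne]3s²3p³, Si²⁺ [Ne]3s², S²⁺ [Ne]3s²3p².
Approximate IE_3 values (kJ/mol): Cl 3822, Si 3232, S 3357.
Putting it together, IE_3: Si < S < Cl.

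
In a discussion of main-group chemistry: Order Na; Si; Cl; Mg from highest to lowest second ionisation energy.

The second ionization energy removes an electron from the +1 ion. For each element: Na⁺ is the bare [Ne] core; Si⁺ still has 3 valence electrons; Cl⁺ still has 6 valence electrons; Mg⁺ still has 1 valence electron.
Pulling an electron out of a noble-gas core costs far more than removing a remaining valence electron, so Na sits at the high end of IE_2.
Valence configurations: Si⁺ [Ne]3s²3p¹, Cl⁺ [Ne]3s²3p⁴, Mg⁺ [Ne]3s¹.
Tabulated IE_2 (kJ/mol): Na 4562, Si 1577, Cl 2298, Mg 1451.
Hence IE_2: Mg < Si < Cl < Na.

Na, Cl, Si, Mg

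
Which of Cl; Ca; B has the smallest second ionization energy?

IE_2 is the cost of taking one more electron from the +1 cation: Cl⁺ still has 6 valence electrons; Ca⁺ still has 1 valence electron; B⁺ still has 2 valence electrons.
All are still removing valence electrons, so compare the +1 ions as you would atoms: IE_2 generally rises across a period (higher Z_eff) and falls down a group (larger shell), subject to the usual subshell exceptions.
Valence configurations: Cl⁺ [Ne]3s²3p⁴, Ca⁺ [Ar]4s¹, B⁺ [He]2s².
Approximate IE_2 values (kJ/mol): Cl 2298, Ca 1145, B 2427.
Overall IE_2 order: Ca < Cl < B.

Ca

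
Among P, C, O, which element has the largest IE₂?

O

IE_2 is the cost of taking one more electron from the +1 cation: P⁺ still has 4 valence electrons; C⁺ still has 3 valence electrons; O⁺ still has 5 valence electrons.
All are still removing valence electrons, so compare the +1 ions as you would atoms: IE_2 generally rises across a period (higher Z_eff) and falls down a group (larger shell), subject to the usual subshell exceptions.
Valence configurations: P⁺ [Ne]3s²3p², C⁺ [He]2s²2p¹, O⁺ [He]2s²2p³.
Tabulated IE_2 (kJ/mol): P 1907, C 2353, O 3388.
So the second ionization energies run P < C < O.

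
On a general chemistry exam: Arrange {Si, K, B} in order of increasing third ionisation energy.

Si < B < K

IE_3 is the cost of taking one more electron from the +2 cation: Si²⁺ still has 2 valence electrons; K²⁺ is already 1 electron into the core; B²⁺ still has 1 valence electron.
Core electrons are held far more tightly than valence electrons, so K tops the IE_3 order.
Valence configurations: Si²⁺ [Ne]3s², B²⁺ [He]2s¹.
Tabulated IE_3 (kJ/mol): Si 3232, K 4420, B 3660.
Overall IE_3 order: Si < B < K.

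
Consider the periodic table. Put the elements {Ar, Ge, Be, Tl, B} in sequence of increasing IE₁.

Tl, Ge, B, Be, Ar

First ionization energy rises across a period (greater Z_eff holds electrons more tightly) and falls down a group (valence electrons are farther from the nucleus).
These span different periods and groups, so the two trends combine.
Ge > Tl: relative to Tl, both the across-period and down-group shifts push Ge's first ionization energy up.
B > Ge: the two effects oppose for this pair; the down-group effect wins (801 vs 762 kJ/mol).
Be > B: this pair runs against the simple trend — see the exception note.
Ar > Be: the two effects oppose for this pair; the across-period effect wins (1521 vs 900 kJ/mol).
Note the exception: Be has a higher first ionization energy than B, contrary to the simple trend — removing B's lone 2p electron is easier than breaking Be's filled 2s².
Approximate values (kJ/mol): Be 900, B 801, Ar 1521, Ge 762, Tl 589.
So from lowest to highest: Tl < Ge < B < Be < Ar.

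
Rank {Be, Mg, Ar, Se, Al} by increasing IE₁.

Al, Mg, Be, Se, Ar

Across a period the outer electron is held more tightly (higher IE₁); down a group it sits in a higher shell, more shielded, and comes off more easily.
Neither a single period nor a single group — weigh both effects.
Mg > Al: this pair runs against the simple trend — see the exception note.
Be > Mg: Be sits above Mg in group 2, so the down-group effect alone puts Be higher.
Se > Be: period and group pull opposite ways; the across-period shift dominates (941 vs 900 kJ/mol).
Ar > Se: both effects reinforce here, so Ar is clearly the higher of the two.
Note the exception: Mg has a higher first ionization energy than Al, contrary to the simple trend — Al's single 3p electron is easier to remove than one from Mg's filled 3s².
Tabulated first ionization energy (kJ/mol): Be 900, Mg 738, Al 578, Ar 1521, Se 941.
So from lowest to highest: Al < Mg < Be < Se < Ar.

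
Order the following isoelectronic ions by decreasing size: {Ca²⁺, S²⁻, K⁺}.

S²⁻, K⁺, Ca²⁺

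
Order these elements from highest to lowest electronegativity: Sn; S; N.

N, S, Sn

Electronegativity increases across a period and decreases down a group, tracking effective nuclear charge and atomic size.
Here both period and group differ, so the two effects have to be weighed against each other.
S > Sn: both effects reinforce here, so S is clearly the higher of the two.
N > S: period and group pull opposite ways; the down-group shift dominates (3.04 vs 2.58).
Tabulated electronegativity (Pauling): N 3.04, S 2.58, Sn 1.96.
So from highest to lowest: N > S > Sn.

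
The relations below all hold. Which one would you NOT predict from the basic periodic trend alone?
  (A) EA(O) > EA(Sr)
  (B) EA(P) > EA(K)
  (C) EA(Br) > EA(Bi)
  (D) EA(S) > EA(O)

The general trend: electron affinity increases across a period and decreases down a group.
(A) O (period 2, group 16) vs Sr (period 5, group 2): the stated order agrees with the simple trend.
(B) P (period 3, group 15) vs K (period 4, group 1): the stated order agrees with the simple trend.
(C) Br (period 4, group 17) vs Bi (period 6, group 15): the stated order agrees with the simple trend.
(D) S (period 3, group 16) vs O (period 2, group 16): the stated order contradicts the simple trend.
The exception is (D): the compact 2p subshell of O repels the added electron more than S's larger 3p does.

(D)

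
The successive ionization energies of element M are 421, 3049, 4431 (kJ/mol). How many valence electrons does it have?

Look for the largest jump between consecutive ionization energies: IE2/IE1 ≈ 7.2, far larger than any earlier ratio.
That jump marks the point where a core electron is being removed. So the atom has 1 valence electron.

1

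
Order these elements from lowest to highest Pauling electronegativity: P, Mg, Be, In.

Smaller atoms with higher effective nuclear charge are more electronegative.
Neither a single period nor a single group — weigh both effects.
Be > Mg: they share group 2; the group trend gives Be the larger value.
In > Be: period and group pull opposite ways; the across-period shift dominates (1.78 vs 1.57).
P > In: both effects reinforce here, so P is clearly the higher of the two.
Tabulated electronegativity (Pauling): Be 1.57, Mg 1.31, P 2.19, In 1.78.
So from lowest to highest: Mg < Be < In < P.

Mg < Be < In < P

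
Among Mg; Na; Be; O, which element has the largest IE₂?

Consider each +1 ion: Mg⁺ still has 1 valence electron; Na⁺ is the bare [Ne] core; Be⁺ still has 1 valence electron; O⁺ still has 5 valence electrons.
Pulling an electron out of a noble-gas core costs far more than removing a remaining valence electron, so Na sits at the high end of IE_2.
Valence configurations: Mg⁺ [Ne]3s¹, Be⁺ [He]2s¹, O⁺ [He]2s²2p³.
Tabulated IE_2 (kJ/mol): Mg 1451, Na 4562, Be 1757, O 3388.
Hence IE_2: Mg < Be < O < Na.

Na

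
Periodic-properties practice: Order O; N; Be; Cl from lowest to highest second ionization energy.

Consider each +1 ion: O⁺ still has 5 valence electrons; N⁺ still has 4 valence electrons; Be⁺ still has 1 valence electron; Cl⁺ still has 6 valence electrons.
All are still removing valence electrons, so compare the +1 ions as you would atoms: IE_2 generally rises across a period (higher Z_eff) and falls down a group (larger shell), subject to the usual subshell exceptions.
Valence configurations: O⁺ [He]2s²2p³, N⁺ [He]2s²2p², Be⁺ [He]2s¹, Cl⁺ [Ne]3s²3p⁴.
The numbers (kJ/mol): O 3388, N 2856, Be 1757, Cl 2298.
Putting it together, IE_2: Be < Cl < N < O.

Be < Cl < N < O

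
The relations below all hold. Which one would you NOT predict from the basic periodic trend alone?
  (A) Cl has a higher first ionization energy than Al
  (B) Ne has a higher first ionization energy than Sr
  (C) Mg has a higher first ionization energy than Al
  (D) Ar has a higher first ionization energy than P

The general trend: first ionization energy increases across a period and decreases down a group.
(A) Cl (period 3, group 17) vs Al (period 3, group 13): the stated order agrees with the simple trend.
(B) Ne (period 2, group 18) vs Sr (period 5, group 2): the stated order agrees with the simple trend.
(C) Mg (period 3, group 2) vs Al (period 3, group 13): the stated order contradicts the simple trend.
(D) Ar (period 3, group 18) vs P (period 3, group 15): the stated order agrees with the simple trend.
The exception is (C): Al's single 3p electron is easier to remove than one from Mg's filled 3s².

(C)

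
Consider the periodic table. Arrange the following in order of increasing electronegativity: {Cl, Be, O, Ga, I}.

Be < Ga < I < Cl < O

Be is in period 2, group 2; O is in period 2, group 16; Cl is in period 3, group 17; Ga is in period 4, group 13; I is in period 5, group 17.
Atoms toward the upper right of the periodic table pull bonding electrons most strongly.
Here both period and group differ, so the two effects have to be weighed against each other.
Ga > Be: period and group pull opposite ways; the across-period shift dominates (1.81 vs 1.57).
I > Ga: period and group pull opposite ways; the across-period shift dominates (2.66 vs 1.81).
Cl > I: they share group 17; the group trend gives Cl the larger value.
O > Cl: period and group pull opposite ways; the down-group shift dominates (3.44 vs 3.16).
For reference (Pauling): Be 1.57, O 3.44, Cl 3.16, Ga 1.81, I 2.66.
So from lowest to highest: Be < Ga < I < Cl < O.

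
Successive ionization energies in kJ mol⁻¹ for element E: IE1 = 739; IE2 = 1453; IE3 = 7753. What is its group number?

Group 2

Look for the largest jump between consecutive ionization energies: IE3/IE2 ≈ 5.3, far larger than any earlier ratio.
That jump marks the point where a core electron is being removed. So the atom has 2 valence electrons.
A main-group element with 2 valence electrons is in group 2.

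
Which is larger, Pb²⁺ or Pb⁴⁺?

Both ions have Z = 82 protons, but Pb⁴⁺ has lost more electrons, so its remaining electrons feel a larger effective nuclear charge per electron and are pulled in more tightly.
Higher positive charge → smaller ion, so Pb²⁺ > Pb⁴⁺.

Pb²⁺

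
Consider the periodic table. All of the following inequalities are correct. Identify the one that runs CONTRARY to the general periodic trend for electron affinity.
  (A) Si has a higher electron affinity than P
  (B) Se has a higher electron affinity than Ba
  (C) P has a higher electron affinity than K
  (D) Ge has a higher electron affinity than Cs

(A)

The general trend: electron affinity increases across a period and decreases down a group.
(A) Si (period 3, group 14) vs P (period 3, group 15): the stated order contradicts the simple trend.
(B) Se (period 4, group 16) vs Ba (period 6, group 2): the stated order agrees with the simple trend.
(C) P (period 3, group 15) vs K (period 4, group 1): the stated order agrees with the simple trend.
(D) Ge (period 4, group 14) vs Cs (period 6, group 1): the stated order agrees with the simple trend.
The exception is (A): adding an electron to P's half-filled 3p³ is unfavourable, so Si (3p²) has the more exothermic EA.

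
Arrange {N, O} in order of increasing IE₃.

N < O

The third ionization energy removes an electron from the +2 ion. For each element: N²⁺ still has 3 valence electrons; O²⁺ still has 4 valence electrons.
All are still removing valence electrons, so compare the +2 ions as you would atoms: IE_3 generally rises across a period (higher Z_eff) and falls down a group (larger shell), subject to the usual subshell exceptions.
Valence configurations: N²⁺ [He]2s²2p¹, O²⁺ [He]2s²2p².
Approximate IE_3 values (kJ/mol): N 4578, O 5300.
Overall IE_3 order: N < O.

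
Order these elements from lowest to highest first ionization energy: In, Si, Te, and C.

In < Si < Te < C

C is in period 2, group 14; Si is in period 3, group 14; In is in period 5, group 13; Te is in period 5, group 16.
First ionization energy rises across a period (greater Z_eff holds electrons more tightly) and falls down a group (valence electrons are farther from the nucleus).
Neither a single period nor a single group — weigh both effects.
Si > In: relative to In, both the across-period and down-group shifts push Si's first ionization energy up.
Te > Si: the two effects oppose for this pair; the across-period effect wins (869 vs 786 kJ/mol).
C > Te: period and group pull opposite ways; the down-group shift dominates (1086 vs 869 kJ/mol).
For reference (kJ/mol): C 1086, Si 786, In 558, Te 869.
So from lowest to highest: In < Si < Te < C.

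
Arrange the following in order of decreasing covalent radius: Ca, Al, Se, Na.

Na is in period 3, group 1; Al is in period 3, group 13; Ca is in period 4, group 2; Se is in period 4, group 16.
Atomic radius shrinks across a period as nuclear charge pulls the same shell inward, and grows down a group as new shells are added.
Neither a single period nor a single group — weigh both effects.
Al > Se: period and group pull opposite ways; the across-period shift dominates (126 vs 116 pm).
Na > Al: Na lies to the left of Al in period 3, so the across-period effect alone puts Na larger.
Ca > Na: period and group pull opposite ways; the down-group shift dominates (171 vs 155 pm).
Tabulated atomic radius (pm): Na 155, Al 126, Ca 171, Se 116.
So from largest to smallest: Ca > Na > Al > Se.

Ca > Na > Al > Se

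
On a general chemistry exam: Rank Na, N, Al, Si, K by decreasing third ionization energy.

Na > N > K > Si > Al

The third ionization energy removes an electron from the +2 ion. For each element: Na²⁺ is already 1 electron into the core; N²⁺ still has 3 valence electrons; Al²⁺ still has 1 valence electron; Si²⁺ still has 2 valence electrons; K²⁺ is already 1 electron into the core.
Usually core removal costs more than valence removal, but here the competition is close: a tightly held n=2 valence electron can cost more to remove than an n=3 core electron, so the actual values have to decide it.
Valence configurations: N²⁺ [He]2s²2p¹, Al²⁺ [Ne]3s¹, Si²⁺ [Ne]3s².
Tabulated IE_3 (kJ/mol): Na 6910, N 4578, Al 2745, Si 3232, K 4420.
Putting it together, IE_3: Al < Si < K < N < Na.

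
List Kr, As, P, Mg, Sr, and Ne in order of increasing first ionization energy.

Sr < Mg < As < P < Kr < Ne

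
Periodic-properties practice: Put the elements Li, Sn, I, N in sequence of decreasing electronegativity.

N, I, Sn, Li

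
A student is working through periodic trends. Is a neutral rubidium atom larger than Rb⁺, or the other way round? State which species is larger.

Rb

Forming Rb⁺ removes 1 electron from Rb. Fewer electrons for the same nuclear charge means less shielding and a higher Z_eff on the remaining electrons, and for main-group metals the entire outer shell is lost.
A cation is smaller than its parent atom: Rb⁺ < Rb.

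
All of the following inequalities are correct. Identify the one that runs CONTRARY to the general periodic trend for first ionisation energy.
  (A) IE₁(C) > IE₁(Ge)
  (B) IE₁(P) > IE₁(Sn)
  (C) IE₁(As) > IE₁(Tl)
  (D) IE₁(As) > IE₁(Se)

The general trend: first ionisation energy increases across a period and decreases down a group.
(A) C (period 2, group 14) vs Ge (period 4, group 14): the stated order agrees with the simple trend.
(B) P (period 3, group 15) vs Sn (period 5, group 14): the stated order agrees with the simple trend.
(C) As (period 4, group 15) vs Tl (period 6, group 13): the stated order agrees with the simple trend.
(D) As (period 4, group 15) vs Se (period 4, group 16): the stated order contradicts the simple trend.
The exception is (D): Se (4p⁴) ionizes more easily than half-filled As (4p³).

(D)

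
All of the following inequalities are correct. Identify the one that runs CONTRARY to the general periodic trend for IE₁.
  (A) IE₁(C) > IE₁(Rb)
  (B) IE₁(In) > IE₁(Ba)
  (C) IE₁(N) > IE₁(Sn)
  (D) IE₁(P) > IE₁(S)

The general trend: IE₁ increases across a period and decreases down a group.
(A) C (period 2, group 14) vs Rb (period 5, group 1): the stated order agrees with the simple trend.
(B) In (period 5, group 13) vs Ba (period 6, group 2): the stated order agrees with the simple trend.
(C) N (period 2, group 15) vs Sn (period 5, group 14): the stated order agrees with the simple trend.
(D) P (period 3, group 15) vs S (period 3, group 16): the stated order contradicts the simple trend.
The exception is (D): S (3p⁴) ionizes more easily than half-filled P (3p³) because the paired 3p electron in S is pushed out by e⁻–e⁻ repulsion.

(D)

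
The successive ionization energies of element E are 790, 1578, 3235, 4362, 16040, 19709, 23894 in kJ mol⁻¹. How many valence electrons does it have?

4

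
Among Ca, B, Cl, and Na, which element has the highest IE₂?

The second ionization energy removes an electron from the +1 ion. For each element: Ca⁺ still has 1 valence electron; B⁺ still has 2 valence electrons; Cl⁺ still has 6 valence electrons; Na⁺ is the bare [Ne] core.
Breaking into a closed-shell core is much more expensive than removing a leftover valence electron — Na has the largest IE_2 here.
Valence configurations: Ca⁺ [Ar]4s¹, B⁺ [He]2s², Cl⁺ [Ne]3s²3p⁴.
Tabulated IE_2 (kJ/mol): Ca 1145, B 2427, Cl 2298, Na 4562.
So the second ionization energies run Ca < Cl < B < Na.

Na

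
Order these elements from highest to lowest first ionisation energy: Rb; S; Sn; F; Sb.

F is in period 2, group 17; S is in period 3, group 16; Rb is in period 5, group 1; Sn is in period 5, group 14; Sb is in period 5, group 15.
First ionization energy rises across a period (greater Z_eff holds electrons more tightly) and falls down a group (valence electrons are farther from the nucleus).
Here both period and group differ, so the two effects have to be weighed against each other.
Sn > Rb: Sn lies to the right of Rb in period 5, so the across-period effect alone puts Sn higher.
Sb > Sn: Sb lies to the right of Sn in period 5, so the across-period effect alone puts Sb higher.
S > Sb: relative to Sb, both the across-period and down-group shifts push S's first ionization energy up.
F > S: both effects reinforce here, so F is clearly the higher of the two.
Approximate values (kJ/mol): F 1681, S 1000, Rb 403, Sn 709, Sb 831.
So from highest to lowest: F > S > Sb > Sn > Rb.

F, S, Sb, Sn, Rb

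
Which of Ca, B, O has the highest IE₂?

O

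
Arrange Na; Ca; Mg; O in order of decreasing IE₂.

Na, O, Mg, Ca

After 1 electron has been removed, what remains? Na⁺ is the bare [Ne] core; Ca⁺ still has 1 valence electron; Mg⁺ still has 1 valence electron; O⁺ still has 5 valence electrons.
Core electrons are held far more tightly than valence electrons, so Na tops the IE_2 order.
Valence configurations: Ca⁺ [Ar]4s¹, Mg⁺ [Ne]3s¹, O⁺ [He]2s²2p³.
Tabulated IE_2 (kJ/mol): Na 4562, Ca 1145, Mg 1451, O 3388.
Putting it together, IE_2: Ca < Mg < O < Na.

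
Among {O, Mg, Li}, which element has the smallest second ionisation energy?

IE_2 is the cost of taking one more electron from the +1 cation: O⁺ still has 5 valence electrons; Mg⁺ still has 1 valence electron; Li⁺ is the bare [He] core.
Core electrons are held far more tightly than valence electrons, so Li tops the IE_2 order.
Valence configurations: O⁺ [He]2s²2p³, Mg⁺ [Ne]3s¹.
Tabulated IE_2 (kJ/mol): O 3388, Mg 1451, Li 7298.
Putting it together, IE_2: Mg < O < Li.

Mg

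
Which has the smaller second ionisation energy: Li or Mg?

Mg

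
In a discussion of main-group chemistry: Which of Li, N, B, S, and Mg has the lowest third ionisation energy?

Consider each +2 ion: Li²⁺ is already 1 electron into the core; N²⁺ still has 3 valence electrons; B²⁺ still has 1 valence electron; S²⁺ still has 4 valence electrons; Mg²⁺ is the bare [Ne] core.
Breaking into a closed-shell core is much more expensive than removing a leftover valence electron — Mg and Li have the largest IE_3 here.
Valence configurations: N²⁺ [He]2s²2p¹, B²⁺ [He]2s¹, S²⁺ [Ne]3s²3p².
The numbers (kJ/mol): Li 11815, N 4578, B 3660, S 3357, Mg 7733.
Overall IE_3 order: S < B < N < Mg < Li.

S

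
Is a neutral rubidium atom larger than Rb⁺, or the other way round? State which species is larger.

Forming Rb⁺ removes 1 electron from Rb. Fewer electrons for the same nuclear charge means less shielding and a higher Z_eff on the remaining electrons, and for main-group metals the entire outer shell is lost.
A cation is smaller than its parent atom: Rb⁺ < Rb.

Rb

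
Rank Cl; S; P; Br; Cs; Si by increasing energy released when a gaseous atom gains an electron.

Si is in period 3, group 14; P is in period 3, group 15; S is in period 3, group 16; Cl is in period 3, group 17; Br is in period 4, group 17; Cs is in period 6, group 1.
Electron affinity generally becomes more exothermic across a period toward the halogens and less exothermic down a group.
Here both period and group differ, so the two effects have to be weighed against each other.
P > Cs: relative to Cs, both the across-period and down-group shifts push P's electron affinity up.
Si > P: this pair runs against the simple trend — see the exception note.
S > Si: both are in period 3; the period trend gives S the larger value.
Br > S: the two effects oppose for this pair; the across-period effect wins (325 vs 200 kJ/mol).
Cl > Br: they share group 17; the group trend gives Cl the larger value.
Note the exception: Si has a higher electron affinity than P, contrary to the simple trend — adding an electron to P's half-filled 3p³ is unfavourable, so Si (3p²) has the more exothermic EA.
Tabulated electron affinity (kJ/mol): Si 134, P 72, S 200, Cl 349, Br 325, Cs 46.
So from lowest to highest: Cs < P < Si < S < Br < Cl.

Cs < P < Si < S < Br < Cl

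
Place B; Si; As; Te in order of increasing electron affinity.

B < As < Si < Te

B is in period 2, group 13; Si is in period 3, group 14; As is in period 4, group 15; Te is in period 5, group 16.
EA tends to increase across a period and decrease down a group, though the pattern is less regular than for IE or radius.
These sit on a diagonal, where the across-period and down-group effects partly cancel.
As > B: the two effects oppose for this pair; the across-period effect wins (78 vs 27 kJ/mol).
Si > As: the two effects oppose for this pair; the down-group effect wins (134 vs 78 kJ/mol).
Te > Si: the two effects oppose for this pair; the across-period effect wins (190 vs 134 kJ/mol).
For reference (kJ/mol): B 27, Si 134, As 78, Te 190.
So from lowest to highest: B < As < Si < Te.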